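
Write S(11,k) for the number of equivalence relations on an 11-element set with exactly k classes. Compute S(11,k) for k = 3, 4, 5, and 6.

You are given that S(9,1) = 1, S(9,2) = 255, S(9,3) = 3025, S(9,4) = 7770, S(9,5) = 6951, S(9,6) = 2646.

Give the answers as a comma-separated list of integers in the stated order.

28501, 145750, 246730, 179487

[10] T[10,2]:2*255+1=511 · T[10,3]:3*3025+255=9330 · T[10,4]:4*7770+3025=34105 · T[10,5]:5*6951+7770=42525 · T[10,6]:6*2646+6951=22827
[11] T[11,3]:3*9330+511=28501 · T[11,4]:4*34105+9330=145750 · T[11,5]:5*42525+34105=246730 · T[11,6]:6*22827+42525=179487
Read S(11,3) = 28501, S(11,4) = 145750, S(11,5) = 246730, S(11,6) = 179487.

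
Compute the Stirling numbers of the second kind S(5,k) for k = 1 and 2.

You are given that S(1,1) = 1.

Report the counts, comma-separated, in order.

@2  (2,1):1·1+0→1, (2,2):0·2+1→1
@3  (3,1):1·1+0→1, (3,2):1·2+1→3
@4  (4,1):1·1+0→1, (4,2):3·2+1→7
@5  (5,1):1·1+0→1, (5,2):7·2+1→15
Read S(5,1) = 1, S(5,2) = 15.

1, 15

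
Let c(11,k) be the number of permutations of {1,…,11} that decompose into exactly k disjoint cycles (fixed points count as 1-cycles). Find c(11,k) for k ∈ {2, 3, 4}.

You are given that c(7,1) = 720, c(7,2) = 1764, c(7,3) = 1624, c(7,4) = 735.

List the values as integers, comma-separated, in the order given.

row 8: T[8][1]=7·720+0=5040  T[8][2]=7·1764+720=13068  T[8][3]=7·1624+1764=13132  T[8][4]=7·735+1624=6769
row 9: T[9][1]=8·5040+0=40320  T[9][2]=8·13068+5040=109584  T[9][3]=8·13132+13068=118124  T[9][4]=8·6769+13132=67284
row 10: T[10][1]=9·40320+0=362880  T[10][2]=9·109584+40320=1026576  T[10][3]=9·118124+109584=1172700  T[10][4]=9·67284+118124=723680
row 11: T[11][2]=10·1026576+362880=10628640  T[11][3]=10·1172700+1026576=12753576  T[11][4]=10·723680+1172700=8409500
Read c(11,2) = 10628640, c(11,3) = 12753576, c(11,4) = 8409500.

10628640, 12753576, 8409500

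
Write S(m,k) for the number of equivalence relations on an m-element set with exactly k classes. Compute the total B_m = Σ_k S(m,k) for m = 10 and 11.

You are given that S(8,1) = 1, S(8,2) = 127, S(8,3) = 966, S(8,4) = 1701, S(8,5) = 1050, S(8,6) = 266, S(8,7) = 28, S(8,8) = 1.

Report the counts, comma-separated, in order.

row 9: T[9][1]=1·1+0=1  T[9][2]=2·127+1=255  T[9][3]=3·966+127=3025  T[9][4]=4·1701+966=7770  T[9][5]=5·1050+1701=6951  T[9][6]=6·266+1050=2646  T[9][7]=7·28+266=462  T[9][8]=8·1+28=36  T[9][9]=9·0+1=1
row 10: T[10][1]=1·1+0=1  T[10][2]=2·255+1=511  T[10][3]=3·3025+255=9330  T[10][4]=4·7770+3025=34105  T[10][5]=5·6951+7770=42525  T[10][6]=6·2646+6951=22827  T[10][7]=7·462+2646=5880  T[10][8]=8·36+462=750  T[10][9]=9·1+36=45  T[10][10]=10·0+1=1
row 11: T[11][1]=1·1+0=1  T[11][2]=2·511+1=1023  T[11][3]=3·9330+511=28501  T[11][4]=4·34105+9330=145750  T[11][5]=5·42525+34105=246730  T[11][6]=6·22827+42525=179487  T[11][7]=7·5880+22827=63987  T[11][8]=8·750+5880=11880  T[11][9]=9·45+750=1155  T[11][10]=10·1+45=55  T[11][11]=11·0+1=1
B_10 = ΣS(10,k) = 1+511+9330+34105+42525+22827+5880+750+45+1 = 115975
B_11 = ΣS(11,k) = 1+1023+28501+145750+246730+179487+63987+11880+1155+55+1 = 678570

115975, 678570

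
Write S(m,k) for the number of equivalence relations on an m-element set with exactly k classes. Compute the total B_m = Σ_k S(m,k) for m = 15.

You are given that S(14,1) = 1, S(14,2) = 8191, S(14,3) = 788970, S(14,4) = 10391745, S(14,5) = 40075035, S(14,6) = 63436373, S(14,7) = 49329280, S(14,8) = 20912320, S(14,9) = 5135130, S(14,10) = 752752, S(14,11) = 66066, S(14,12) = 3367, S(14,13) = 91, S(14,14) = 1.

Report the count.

[15] T[15,1]:1*1+0=1 · T[15,2]:2*8191+1=16383 · T[15,3]:3*788970+8191=2375101 · T[15,4]:4*10391745+788970=42355950 · T[15,5]:5*40075035+10391745=210766920 · T[15,6]:6*63436373+40075035=420693273 · T[15,7]:7*49329280+63436373=408741333 · T[15,8]:8*20912320+49329280=216627840 · T[15,9]:9*5135130+20912320=67128490 · T[15,10]:10*752752+5135130=12662650 · T[15,11]:11*66066+752752=1479478 · T[15,12]:12*3367+66066=106470 · T[15,13]:13*91+3367=4550 · T[15,14]:14*1+91=105 · T[15,15]:15*0+1=1
B_15 = ΣS(15,k) = 1+16383+2375101+42355950+210766920+420693273+408741333+216627840+67128490+12662650+1479478+106470+4550+105+1 = 1382958545

1382958545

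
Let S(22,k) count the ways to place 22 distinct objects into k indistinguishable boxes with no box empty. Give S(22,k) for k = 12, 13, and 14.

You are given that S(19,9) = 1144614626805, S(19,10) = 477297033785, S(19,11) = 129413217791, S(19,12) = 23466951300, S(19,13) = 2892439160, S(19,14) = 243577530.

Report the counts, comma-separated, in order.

108823356051137, 22496861868481, 3295165281331

@20  (20,10):477297033785·10+1144614626805→5917584964655, (20,11):129413217791·11+477297033785→1900842429486, (20,12):23466951300·12+129413217791→411016633391, (20,13):2892439160·13+23466951300→61068660380, (20,14):243577530·14+2892439160→6302524580
@21  (21,11):1900842429486·11+5917584964655→26826851689001, (21,12):411016633391·12+1900842429486→6833042030178, (21,13):61068660380·13+411016633391→1204909218331, (21,14):6302524580·14+61068660380→149304004500
@22  (22,12):6833042030178·12+26826851689001→108823356051137, (22,13):1204909218331·13+6833042030178→22496861868481, (22,14):149304004500·14+1204909218331→3295165281331
Read S(22,12) = 108823356051137, S(22,13) = 22496861868481, S(22,14) = 3295165281331.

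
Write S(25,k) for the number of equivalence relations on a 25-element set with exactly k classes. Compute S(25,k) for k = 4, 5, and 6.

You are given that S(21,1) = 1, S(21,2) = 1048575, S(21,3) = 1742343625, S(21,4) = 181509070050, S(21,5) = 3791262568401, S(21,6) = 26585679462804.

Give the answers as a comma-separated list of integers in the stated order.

46771289738810, 2436684974110751, 37026417000002430

row 22: T[22][1]=1·1+0=1  T[22][2]=2·1048575+1=2097151  T[22][3]=3·1742343625+1048575=5228079450  T[22][4]=4·181509070050+1742343625=727778623825  T[22][5]=5·3791262568401+181509070050=19137821912055  T[22][6]=6·26585679462804+3791262568401=163305339345225
row 23: T[23][2]=2·2097151+1=4194303  T[23][3]=3·5228079450+2097151=15686335501  T[23][4]=4·727778623825+5228079450=2916342574750  T[23][5]=5·19137821912055+727778623825=96416888184100  T[23][6]=6·163305339345225+19137821912055=998969857983405
row 24: T[24][3]=3·15686335501+4194303=47063200806  T[24][4]=4·2916342574750+15686335501=11681056634501  T[24][5]=5·96416888184100+2916342574750=485000783495250  T[24][6]=6·998969857983405+96416888184100=6090236036084530
row 25: T[25][4]=4·11681056634501+47063200806=46771289738810  T[25][5]=5·485000783495250+11681056634501=2436684974110751  T[25][6]=6·6090236036084530+485000783495250=37026417000002430
Read S(25,4) = 46771289738810, S(25,5) = 2436684974110751, S(25,6) = 37026417000002430.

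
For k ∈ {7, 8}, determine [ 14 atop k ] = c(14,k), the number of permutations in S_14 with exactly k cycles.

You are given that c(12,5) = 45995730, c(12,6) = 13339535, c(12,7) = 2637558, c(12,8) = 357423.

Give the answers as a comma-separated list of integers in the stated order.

[13] T[13,6]:12*13339535+45995730=206070150 · T[13,7]:12*2637558+13339535=44990231 · T[13,8]:12*357423+2637558=6926634
[14] T[14,7]:13*44990231+206070150=790943153 · T[14,8]:13*6926634+44990231=135036473
Read c(14,7) = 790943153, c(14,8) = 135036473.

790943153, 135036473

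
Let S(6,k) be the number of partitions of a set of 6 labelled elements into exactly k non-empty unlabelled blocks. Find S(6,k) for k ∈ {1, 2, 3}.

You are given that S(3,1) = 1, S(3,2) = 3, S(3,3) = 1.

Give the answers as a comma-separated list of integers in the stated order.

1, 31, 90

r4: T_4,1=1×1+0=1; T_4,2=2×3+1=7; T_4,3=3×1+3=6
r5: T_5,1=1×1+0=1; T_5,2=2×7+1=15; T_5,3=3×6+7=25
r6: T_6,1=1×1+0=1; T_6,2=2×15+1=31; T_6,3=3×25+15=90
Read S(6,1) = 1, S(6,2) = 31, S(6,3) = 90.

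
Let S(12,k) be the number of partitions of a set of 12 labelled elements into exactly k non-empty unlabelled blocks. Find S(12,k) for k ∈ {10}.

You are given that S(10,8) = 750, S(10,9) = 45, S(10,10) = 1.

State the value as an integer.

1705

[11] T[11,9]:9*45+750=1155 · T[11,10]:10*1+45=55
[12] T[12,10]:10*55+1155=1705
Read S(12,10) = 1705.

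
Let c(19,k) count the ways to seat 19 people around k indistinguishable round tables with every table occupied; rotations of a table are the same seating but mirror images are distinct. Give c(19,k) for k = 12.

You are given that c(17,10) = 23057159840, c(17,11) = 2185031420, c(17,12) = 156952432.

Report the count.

147560703732

row 18: T[18][11]=17·2185031420+23057159840=60202693980  T[18][12]=17·156952432+2185031420=4853222764
row 19: T[19][12]=18·4853222764+60202693980=147560703732
Read c(19,12) = 147560703732.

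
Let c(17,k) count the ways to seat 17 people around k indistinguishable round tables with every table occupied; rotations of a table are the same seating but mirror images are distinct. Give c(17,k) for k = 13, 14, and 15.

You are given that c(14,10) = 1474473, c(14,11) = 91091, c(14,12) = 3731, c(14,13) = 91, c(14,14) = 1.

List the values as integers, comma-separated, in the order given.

8394022, 323680, 8500

r15: T_15,11=14×91091+1474473=2749747; T_15,12=14×3731+91091=143325; T_15,13=14×91+3731=5005; T_15,14=14×1+91=105; T_15,15=14×0+1=1
r16: T_16,12=15×143325+2749747=4899622; T_16,13=15×5005+143325=218400; T_16,14=15×105+5005=6580; T_16,15=15×1+105=120
r17: T_17,13=16×218400+4899622=8394022; T_17,14=16×6580+218400=323680; T_17,15=16×120+6580=8500
Read c(17,13) = 8394022, c(17,14) = 323680, c(17,15) = 8500.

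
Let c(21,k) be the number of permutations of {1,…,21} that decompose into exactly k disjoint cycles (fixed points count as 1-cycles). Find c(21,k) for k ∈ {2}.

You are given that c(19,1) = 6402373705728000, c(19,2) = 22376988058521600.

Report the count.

r20: T_20,1=19×6402373705728000+0=121645100408832000; T_20,2=19×22376988058521600+6402373705728000=431565146817638400
r21: T_21,2=20×431565146817638400+121645100408832000=8752948036761600000
Read c(21,2) = 8752948036761600000.

8752948036761600000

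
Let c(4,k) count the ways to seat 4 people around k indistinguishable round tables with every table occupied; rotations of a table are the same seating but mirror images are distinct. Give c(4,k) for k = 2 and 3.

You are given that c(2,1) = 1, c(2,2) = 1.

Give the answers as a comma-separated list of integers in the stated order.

11, 6

r3: T_3,1=2×1+0=2; T_3,2=2×1+1=3; T_3,3=2×0+1=1
r4: T_4,2=3×3+2=11; T_4,3=3×1+3=6
Read c(4,2) = 11, c(4,3) = 6.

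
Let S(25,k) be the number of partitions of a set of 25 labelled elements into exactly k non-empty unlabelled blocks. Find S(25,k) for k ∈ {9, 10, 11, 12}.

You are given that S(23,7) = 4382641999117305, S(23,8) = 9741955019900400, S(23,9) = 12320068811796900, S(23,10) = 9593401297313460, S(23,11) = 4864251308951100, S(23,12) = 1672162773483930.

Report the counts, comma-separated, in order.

row 24: T[24][8]=8·9741955019900400+4382641999117305=82318282158320505  T[24][9]=9·12320068811796900+9741955019900400=120622574326072500  T[24][10]=10·9593401297313460+12320068811796900=108254081784931500  T[24][11]=11·4864251308951100+9593401297313460=63100165695775560  T[24][12]=12·1672162773483930+4864251308951100=24930204590758260
row 25: T[25][9]=9·120622574326072500+82318282158320505=1167921451092973005  T[25][10]=10·108254081784931500+120622574326072500=1203163392175387500  T[25][11]=11·63100165695775560+108254081784931500=802355904438462660  T[25][12]=12·24930204590758260+63100165695775560=362262620784874680
Read S(25,9) = 1167921451092973005, S(25,10) = 1203163392175387500, S(25,11) = 802355904438462660, S(25,12) = 362262620784874680.

1167921451092973005, 1203163392175387500, 802355904438462660, 362262620784874680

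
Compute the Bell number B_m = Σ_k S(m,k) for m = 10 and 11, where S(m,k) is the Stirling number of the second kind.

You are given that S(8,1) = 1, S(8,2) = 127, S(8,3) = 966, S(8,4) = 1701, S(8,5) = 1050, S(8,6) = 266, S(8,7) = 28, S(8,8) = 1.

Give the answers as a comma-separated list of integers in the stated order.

115975, 678570

row 9: T[9][1]=1·1+0=1  T[9][2]=2·127+1=255  T[9][3]=3·966+127=3025  T[9][4]=4·1701+966=7770  T[9][5]=5·1050+1701=6951  T[9][6]=6·266+1050=2646  T[9][7]=7·28+266=462  T[9][8]=8·1+28=36  T[9][9]=9·0+1=1
row 10: T[10][1]=1·1+0=1  T[10][2]=2·255+1=511  T[10][3]=3·3025+255=9330  T[10][4]=4·7770+3025=34105  T[10][5]=5·6951+7770=42525  T[10][6]=6·2646+6951=22827  T[10][7]=7·462+2646=5880  T[10][8]=8·36+462=750  T[10][9]=9·1+36=45  T[10][10]=10·0+1=1
row 11: T[11][1]=1·1+0=1  T[11][2]=2·511+1=1023  T[11][3]=3·9330+511=28501  T[11][4]=4·34105+9330=145750  T[11][5]=5·42525+34105=246730  T[11][6]=6·22827+42525=179487  T[11][7]=7·5880+22827=63987  T[11][8]=8·750+5880=11880  T[11][9]=9·45+750=1155  T[11][10]=10·1+45=55  T[11][11]=11·0+1=1
B_10 = ΣS(10,k) = 1+511+9330+34105+42525+22827+5880+750+45+1 = 115975
B_11 = ΣS(11,k) = 1+1023+28501+145750+246730+179487+63987+11880+1155+55+1 = 678570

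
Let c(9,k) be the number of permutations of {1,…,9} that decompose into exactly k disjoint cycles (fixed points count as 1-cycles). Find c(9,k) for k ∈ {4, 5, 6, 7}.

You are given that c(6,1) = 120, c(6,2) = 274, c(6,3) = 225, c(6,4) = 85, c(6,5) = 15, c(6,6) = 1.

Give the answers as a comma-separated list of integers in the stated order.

r7: T_7,2=6×274+120=1764; T_7,3=6×225+274=1624; T_7,4=6×85+225=735; T_7,5=6×15+85=175; T_7,6=6×1+15=21; T_7,7=6×0+1=1
r8: T_8,3=7×1624+1764=13132; T_8,4=7×735+1624=6769; T_8,5=7×175+735=1960; T_8,6=7×21+175=322; T_8,7=7×1+21=28
r9: T_9,4=8×6769+13132=67284; T_9,5=8×1960+6769=22449; T_9,6=8×322+1960=4536; T_9,7=8×28+322=546
Read c(9,4) = 67284, c(9,5) = 22449, c(9,6) = 4536, c(9,7) = 546.

67284, 22449, 4536, 546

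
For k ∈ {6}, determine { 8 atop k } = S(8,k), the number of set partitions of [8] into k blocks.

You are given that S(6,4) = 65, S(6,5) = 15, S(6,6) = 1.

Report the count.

i=7: T(7,5)=65+5·15=140 | T(7,6)=15+6·1=21
i=8: T(8,6)=140+6·21=266
Read S(8,6) = 266.

266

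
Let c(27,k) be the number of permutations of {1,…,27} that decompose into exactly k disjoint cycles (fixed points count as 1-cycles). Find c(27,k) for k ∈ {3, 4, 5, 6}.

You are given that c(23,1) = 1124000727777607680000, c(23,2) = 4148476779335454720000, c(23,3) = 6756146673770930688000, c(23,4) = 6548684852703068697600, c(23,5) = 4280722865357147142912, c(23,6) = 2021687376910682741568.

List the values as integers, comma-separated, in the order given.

2671674589068831403868160000, 2761307967193712729035776000, 1945067308917524165279692800, 1000903392113435450162625024

i=24: T(24,1)=0+23·1124000727777607680000=25852016738884976640000 | T(24,2)=1124000727777607680000+23·4148476779335454720000=96538966652493066240000 | T(24,3)=4148476779335454720000+23·6756146673770930688000=159539850276066860544000 | T(24,4)=6756146673770930688000+23·6548684852703068697600=157375898285941510732800 | T(24,5)=6548684852703068697600+23·4280722865357147142912=105005310755917452984576 | T(24,6)=4280722865357147142912+23·2021687376910682741568=50779532534302850198976
i=25: T(25,1)=0+24·25852016738884976640000=620448401733239439360000 | T(25,2)=25852016738884976640000+24·96538966652493066240000=2342787216398718566400000 | T(25,3)=96538966652493066240000+24·159539850276066860544000=3925495373278097719296000 | T(25,4)=159539850276066860544000+24·157375898285941510732800=3936561409138663118131200 | T(25,5)=157375898285941510732800+24·105005310755917452984576=2677503356427960382362624 | T(25,6)=105005310755917452984576+24·50779532534302850198976=1323714091579185857760000
i=26: T(26,2)=620448401733239439360000+25·2342787216398718566400000=59190128811701203599360000 | T(26,3)=2342787216398718566400000+25·3925495373278097719296000=100480171548351161548800000 | T(26,4)=3925495373278097719296000+25·3936561409138663118131200=102339530601744675672576000 | T(26,5)=3936561409138663118131200+25·2677503356427960382362624=70874145319837672677196800 | T(26,6)=2677503356427960382362624+25·1323714091579185857760000=35770355645907606826362624
i=27: T(27,3)=59190128811701203599360000+26·100480171548351161548800000=2671674589068831403868160000 | T(27,4)=100480171548351161548800000+26·102339530601744675672576000=2761307967193712729035776000 | T(27,5)=102339530601744675672576000+26·70874145319837672677196800=1945067308917524165279692800 | T(27,6)=70874145319837672677196800+26·35770355645907606826362624=1000903392113435450162625024
Read c(27,3) = 2671674589068831403868160000, c(27,4) = 2761307967193712729035776000, c(27,5) = 1945067308917524165279692800, c(27,6) = 1000903392113435450162625024.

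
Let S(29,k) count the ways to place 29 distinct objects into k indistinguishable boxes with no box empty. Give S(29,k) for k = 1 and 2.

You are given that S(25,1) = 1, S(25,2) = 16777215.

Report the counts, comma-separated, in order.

i=26: T(26,1)=0+1·1=1 | T(26,2)=1+2·16777215=33554431
i=27: T(27,1)=0+1·1=1 | T(27,2)=1+2·33554431=67108863
i=28: T(28,1)=0+1·1=1 | T(28,2)=1+2·67108863=134217727
i=29: T(29,1)=0+1·1=1 | T(29,2)=1+2·134217727=268435455
Read S(29,1) = 1, S(29,2) = 268435455.

1, 268435455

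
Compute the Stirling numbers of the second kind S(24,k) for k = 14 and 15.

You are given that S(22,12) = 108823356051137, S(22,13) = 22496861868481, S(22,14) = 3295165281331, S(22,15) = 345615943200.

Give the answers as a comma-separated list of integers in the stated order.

r23: T_23,13=13×22496861868481+108823356051137=401282560341390; T_23,14=14×3295165281331+22496861868481=68629175807115; T_23,15=15×345615943200+3295165281331=8479404429331
r24: T_24,14=14×68629175807115+401282560341390=1362091021641000; T_24,15=15×8479404429331+68629175807115=195820242247080
Read S(24,14) = 1362091021641000, S(24,15) = 195820242247080.

1362091021641000, 195820242247080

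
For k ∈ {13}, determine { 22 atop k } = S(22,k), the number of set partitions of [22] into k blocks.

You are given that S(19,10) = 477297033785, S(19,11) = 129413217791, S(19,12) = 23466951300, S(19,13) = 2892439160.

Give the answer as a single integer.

22496861868481

row 20: T[20][11]=11·129413217791+477297033785=1900842429486  T[20][12]=12·23466951300+129413217791=411016633391  T[20][13]=13·2892439160+23466951300=61068660380
row 21: T[21][12]=12·411016633391+1900842429486=6833042030178  T[21][13]=13·61068660380+411016633391=1204909218331
row 22: T[22][13]=13·1204909218331+6833042030178=22496861868481
Read S(22,13) = 22496861868481.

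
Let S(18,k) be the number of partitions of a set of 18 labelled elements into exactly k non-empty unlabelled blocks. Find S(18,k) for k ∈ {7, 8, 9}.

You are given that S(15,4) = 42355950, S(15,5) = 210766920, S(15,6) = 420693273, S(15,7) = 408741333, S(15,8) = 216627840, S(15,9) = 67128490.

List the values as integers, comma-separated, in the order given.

r16: T_16,5=5×210766920+42355950=1096190550; T_16,6=6×420693273+210766920=2734926558; T_16,7=7×408741333+420693273=3281882604; T_16,8=8×216627840+408741333=2141764053; T_16,9=9×67128490+216627840=820784250
r17: T_17,6=6×2734926558+1096190550=17505749898; T_17,7=7×3281882604+2734926558=25708104786; T_17,8=8×2141764053+3281882604=20415995028; T_17,9=9×820784250+2141764053=9528822303
r18: T_18,7=7×25708104786+17505749898=197462483400; T_18,8=8×20415995028+25708104786=189036065010; T_18,9=9×9528822303+20415995028=106175395755
Read S(18,7) = 197462483400, S(18,8) = 189036065010, S(18,9) = 106175395755.

197462483400, 189036065010, 106175395755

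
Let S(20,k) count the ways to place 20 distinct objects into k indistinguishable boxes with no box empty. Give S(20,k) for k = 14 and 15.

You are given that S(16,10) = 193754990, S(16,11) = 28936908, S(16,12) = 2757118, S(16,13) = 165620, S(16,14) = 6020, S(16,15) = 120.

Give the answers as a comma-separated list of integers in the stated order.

@17  (17,11):28936908·11+193754990→512060978, (17,12):2757118·12+28936908→62022324, (17,13):165620·13+2757118→4910178, (17,14):6020·14+165620→249900, (17,15):120·15+6020→7820
@18  (18,12):62022324·12+512060978→1256328866, (18,13):4910178·13+62022324→125854638, (18,14):249900·14+4910178→8408778, (18,15):7820·15+249900→367200
@19  (19,13):125854638·13+1256328866→2892439160, (19,14):8408778·14+125854638→243577530, (19,15):367200·15+8408778→13916778
@20  (20,14):243577530·14+2892439160→6302524580, (20,15):13916778·15+243577530→452329200
Read S(20,14) = 6302524580, S(20,15) = 452329200.

6302524580, 452329200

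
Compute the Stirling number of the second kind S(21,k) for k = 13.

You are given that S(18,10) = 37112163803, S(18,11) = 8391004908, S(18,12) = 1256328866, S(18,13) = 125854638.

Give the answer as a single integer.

1204909218331

r19: T_19,11=11×8391004908+37112163803=129413217791; T_19,12=12×1256328866+8391004908=23466951300; T_19,13=13×125854638+1256328866=2892439160
r20: T_20,12=12×23466951300+129413217791=411016633391; T_20,13=13×2892439160+23466951300=61068660380
r21: T_21,13=13×61068660380+411016633391=1204909218331
Read S(21,13) = 1204909218331.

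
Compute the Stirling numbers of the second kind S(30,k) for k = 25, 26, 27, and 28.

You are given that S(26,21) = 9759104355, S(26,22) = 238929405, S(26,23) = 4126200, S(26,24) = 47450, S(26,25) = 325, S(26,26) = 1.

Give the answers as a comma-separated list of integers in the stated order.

[27] T[27,22]:22*238929405+9759104355=15015551265 · T[27,23]:23*4126200+238929405=333832005 · T[27,24]:24*47450+4126200=5265000 · T[27,25]:25*325+47450=55575 · T[27,26]:26*1+325=351 · T[27,27]:27*0+1=1
[28] T[28,23]:23*333832005+15015551265=22693687380 · T[28,24]:24*5265000+333832005=460192005 · T[28,25]:25*55575+5265000=6654375 · T[28,26]:26*351+55575=64701 · T[28,27]:27*1+351=378 · T[28,28]:28*0+1=1
[29] T[29,24]:24*460192005+22693687380=33738295500 · T[29,25]:25*6654375+460192005=626551380 · T[29,26]:26*64701+6654375=8336601 · T[29,27]:27*378+64701=74907 · T[29,28]:28*1+378=406
[30] T[30,25]:25*626551380+33738295500=49402080000 · T[30,26]:26*8336601+626551380=843303006 · T[30,27]:27*74907+8336601=10359090 · T[30,28]:28*406+74907=86275
Read S(30,25) = 49402080000, S(30,26) = 843303006, S(30,27) = 10359090, S(30,28) = 86275.

49402080000, 843303006, 10359090, 86275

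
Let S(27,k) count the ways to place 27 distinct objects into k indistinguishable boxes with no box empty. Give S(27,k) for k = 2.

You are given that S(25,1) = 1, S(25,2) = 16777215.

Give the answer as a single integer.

@26  (26,1):1·1+0→1, (26,2):16777215·2+1→33554431
@27  (27,2):33554431·2+1→67108863
Read S(27,2) = 67108863.

67108863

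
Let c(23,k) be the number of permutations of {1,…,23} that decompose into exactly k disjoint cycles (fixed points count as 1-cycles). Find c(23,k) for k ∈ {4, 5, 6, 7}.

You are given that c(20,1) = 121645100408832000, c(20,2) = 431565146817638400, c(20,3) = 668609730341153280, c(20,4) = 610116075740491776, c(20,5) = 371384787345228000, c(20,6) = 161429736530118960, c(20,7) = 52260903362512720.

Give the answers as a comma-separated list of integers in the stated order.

@21  (21,2):431565146817638400·20+121645100408832000→8752948036761600000, (21,3):668609730341153280·20+431565146817638400→13803759753640704000, (21,4):610116075740491776·20+668609730341153280→12870931245150988800, (21,5):371384787345228000·20+610116075740491776→8037811822645051776, (21,6):161429736530118960·20+371384787345228000→3599979517947607200, (21,7):52260903362512720·20+161429736530118960→1206647803780373360
@22  (22,3):13803759753640704000·21+8752948036761600000→298631902863216384000, (22,4):12870931245150988800·21+13803759753640704000→284093315901811468800, (22,5):8037811822645051776·21+12870931245150988800→181664979520697076096, (22,6):3599979517947607200·21+8037811822645051776→83637381699544802976, (22,7):1206647803780373360·21+3599979517947607200→28939583397335447760
@23  (23,4):284093315901811468800·22+298631902863216384000→6548684852703068697600, (23,5):181664979520697076096·22+284093315901811468800→4280722865357147142912, (23,6):83637381699544802976·22+181664979520697076096→2021687376910682741568, (23,7):28939583397335447760·22+83637381699544802976→720308216440924653696
Read c(23,4) = 6548684852703068697600, c(23,5) = 4280722865357147142912, c(23,6) = 2021687376910682741568, c(23,7) = 720308216440924653696.

6548684852703068697600, 4280722865357147142912, 2021687376910682741568, 720308216440924653696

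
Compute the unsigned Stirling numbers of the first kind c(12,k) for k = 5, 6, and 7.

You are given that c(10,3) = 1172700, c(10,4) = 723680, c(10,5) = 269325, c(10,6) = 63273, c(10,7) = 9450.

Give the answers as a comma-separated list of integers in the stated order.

45995730, 13339535, 2637558

r11: T_11,4=10×723680+1172700=8409500; T_11,5=10×269325+723680=3416930; T_11,6=10×63273+269325=902055; T_11,7=10×9450+63273=157773
r12: T_12,5=11×3416930+8409500=45995730; T_12,6=11×902055+3416930=13339535; T_12,7=11×157773+902055=2637558
Read c(12,5) = 45995730, c(12,6) = 13339535, c(12,7) = 2637558.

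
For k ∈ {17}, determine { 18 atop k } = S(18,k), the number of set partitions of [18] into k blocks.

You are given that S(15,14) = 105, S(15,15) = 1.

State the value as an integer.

153

[16] T[16,15]:15*1+105=120 · T[16,16]:16*0+1=1
[17] T[17,16]:16*1+120=136 · T[17,17]:17*0+1=1
[18] T[18,17]:17*1+136=153
Read S(18,17) = 153.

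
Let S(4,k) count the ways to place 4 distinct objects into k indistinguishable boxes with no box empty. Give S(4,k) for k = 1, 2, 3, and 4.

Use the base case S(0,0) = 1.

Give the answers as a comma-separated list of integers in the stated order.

[1] T[1,1]:1*0+1=1
[2] T[2,1]:1*1+0=1 · T[2,2]:2*0+1=1
[3] T[3,1]:1*1+0=1 · T[3,2]:2*1+1=3 · T[3,3]:3*0+1=1
[4] T[4,1]:1*1+0=1 · T[4,2]:2*3+1=7 · T[4,3]:3*1+3=6 · T[4,4]:4*0+1=1
Read S(4,1) = 1, S(4,2) = 7, S(4,3) = 6, S(4,4) = 1.

1, 7, 6, 1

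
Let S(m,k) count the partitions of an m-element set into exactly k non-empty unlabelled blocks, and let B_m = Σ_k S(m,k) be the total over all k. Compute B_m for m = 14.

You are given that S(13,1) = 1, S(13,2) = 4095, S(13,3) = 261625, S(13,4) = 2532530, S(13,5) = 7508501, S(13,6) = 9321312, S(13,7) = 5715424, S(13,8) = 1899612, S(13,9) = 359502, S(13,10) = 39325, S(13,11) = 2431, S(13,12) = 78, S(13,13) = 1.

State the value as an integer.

190899322

@14  (14,1):1·1+0→1, (14,2):4095·2+1→8191, (14,3):261625·3+4095→788970, (14,4):2532530·4+261625→10391745, (14,5):7508501·5+2532530→40075035, (14,6):9321312·6+7508501→63436373, (14,7):5715424·7+9321312→49329280, (14,8):1899612·8+5715424→20912320, (14,9):359502·9+1899612→5135130, (14,10):39325·10+359502→752752, (14,11):2431·11+39325→66066, (14,12):78·12+2431→3367, (14,13):1·13+78→91, (14,14):0·14+1→1
B_14 = ΣS(14,k) = 1+8191+788970+10391745+40075035+63436373+49329280+20912320+5135130+752752+66066+3367+91+1 = 190899322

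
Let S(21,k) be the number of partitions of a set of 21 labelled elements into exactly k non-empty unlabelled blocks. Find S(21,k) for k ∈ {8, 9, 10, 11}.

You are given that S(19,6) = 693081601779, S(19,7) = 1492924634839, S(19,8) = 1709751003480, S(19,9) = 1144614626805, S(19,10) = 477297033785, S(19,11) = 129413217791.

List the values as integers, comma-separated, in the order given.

132511015347084, 123272476465204, 71187132291275, 26826851689001

@20  (20,7):1492924634839·7+693081601779→11143554045652, (20,8):1709751003480·8+1492924634839→15170932662679, (20,9):1144614626805·9+1709751003480→12011282644725, (20,10):477297033785·10+1144614626805→5917584964655, (20,11):129413217791·11+477297033785→1900842429486
@21  (21,8):15170932662679·8+11143554045652→132511015347084, (21,9):12011282644725·9+15170932662679→123272476465204, (21,10):5917584964655·10+12011282644725→71187132291275, (21,11):1900842429486·11+5917584964655→26826851689001
Read S(21,8) = 132511015347084, S(21,9) = 123272476465204, S(21,10) = 71187132291275, S(21,11) = 26826851689001.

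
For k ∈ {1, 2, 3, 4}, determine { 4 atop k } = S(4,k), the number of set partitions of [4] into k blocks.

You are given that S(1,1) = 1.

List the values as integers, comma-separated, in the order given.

i=2: T(2,1)=0+1·1=1 | T(2,2)=1+2·0=1
i=3: T(3,1)=0+1·1=1 | T(3,2)=1+2·1=3 | T(3,3)=1+3·0=1
i=4: T(4,1)=0+1·1=1 | T(4,2)=1+2·3=7 | T(4,3)=3+3·1=6 | T(4,4)=1+4·0=1
Read S(4,1) = 1, S(4,2) = 7, S(4,3) = 6, S(4,4) = 1.

1, 7, 6, 1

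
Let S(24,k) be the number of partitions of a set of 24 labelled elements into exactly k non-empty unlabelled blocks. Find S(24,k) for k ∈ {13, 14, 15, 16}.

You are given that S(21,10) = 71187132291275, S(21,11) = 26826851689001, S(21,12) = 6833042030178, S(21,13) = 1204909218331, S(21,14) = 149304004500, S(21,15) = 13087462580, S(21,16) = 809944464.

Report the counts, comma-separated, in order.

6888836057922000, 1362091021641000, 195820242247080, 20677182465555

row 22: T[22][11]=11·26826851689001+71187132291275=366282500870286  T[22][12]=12·6833042030178+26826851689001=108823356051137  T[22][13]=13·1204909218331+6833042030178=22496861868481  T[22][14]=14·149304004500+1204909218331=3295165281331  T[22][15]=15·13087462580+149304004500=345615943200  T[22][16]=16·809944464+13087462580=26046574004
row 23: T[23][12]=12·108823356051137+366282500870286=1672162773483930  T[23][13]=13·22496861868481+108823356051137=401282560341390  T[23][14]=14·3295165281331+22496861868481=68629175807115  T[23][15]=15·345615943200+3295165281331=8479404429331  T[23][16]=16·26046574004+345615943200=762361127264
row 24: T[24][13]=13·401282560341390+1672162773483930=6888836057922000  T[24][14]=14·68629175807115+401282560341390=1362091021641000  T[24][15]=15·8479404429331+68629175807115=195820242247080  T[24][16]=16·762361127264+8479404429331=20677182465555
Read S(24,13) = 6888836057922000, S(24,14) = 1362091021641000, S(24,15) = 195820242247080, S(24,16) = 20677182465555.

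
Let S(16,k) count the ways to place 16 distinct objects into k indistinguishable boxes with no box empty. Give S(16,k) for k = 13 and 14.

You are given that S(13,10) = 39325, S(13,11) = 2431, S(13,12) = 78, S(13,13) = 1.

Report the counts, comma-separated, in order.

165620, 6020

r14: T_14,11=11×2431+39325=66066; T_14,12=12×78+2431=3367; T_14,13=13×1+78=91; T_14,14=14×0+1=1
r15: T_15,12=12×3367+66066=106470; T_15,13=13×91+3367=4550; T_15,14=14×1+91=105
r16: T_16,13=13×4550+106470=165620; T_16,14=14×105+4550=6020
Read S(16,13) = 165620, S(16,14) = 6020.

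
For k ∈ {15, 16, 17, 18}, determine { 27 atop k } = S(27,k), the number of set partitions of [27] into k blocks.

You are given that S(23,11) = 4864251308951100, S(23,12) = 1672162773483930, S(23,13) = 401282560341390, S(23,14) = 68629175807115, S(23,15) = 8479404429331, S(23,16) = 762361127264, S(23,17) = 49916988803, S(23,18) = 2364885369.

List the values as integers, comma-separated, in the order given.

r24: T_24,12=12×1672162773483930+4864251308951100=24930204590758260; T_24,13=13×401282560341390+1672162773483930=6888836057922000; T_24,14=14×68629175807115+401282560341390=1362091021641000; T_24,15=15×8479404429331+68629175807115=195820242247080; T_24,16=16×762361127264+8479404429331=20677182465555; T_24,17=17×49916988803+762361127264=1610949936915; T_24,18=18×2364885369+49916988803=92484925445
r25: T_25,13=13×6888836057922000+24930204590758260=114485073343744260; T_25,14=14×1362091021641000+6888836057922000=25958110360896000; T_25,15=15×195820242247080+1362091021641000=4299394655347200; T_25,16=16×20677182465555+195820242247080=526655161695960; T_25,17=17×1610949936915+20677182465555=48063331393110; T_25,18=18×92484925445+1610949936915=3275678594925
r26: T_26,14=14×25958110360896000+114485073343744260=477898618396288260; T_26,15=15×4299394655347200+25958110360896000=90449030191104000; T_26,16=16×526655161695960+4299394655347200=12725877242482560; T_26,17=17×48063331393110+526655161695960=1343731795378830; T_26,18=18×3275678594925+48063331393110=107025546101760
r27: T_27,15=15×90449030191104000+477898618396288260=1834634071262848260; T_27,16=16×12725877242482560+90449030191104000=294063066070824960; T_27,17=17×1343731795378830+12725877242482560=35569317763922670; T_27,18=18×107025546101760+1343731795378830=3270191625210510
Read S(27,15) = 1834634071262848260, S(27,16) = 294063066070824960, S(27,17) = 35569317763922670, S(27,18) = 3270191625210510.

1834634071262848260, 294063066070824960, 35569317763922670, 3270191625210510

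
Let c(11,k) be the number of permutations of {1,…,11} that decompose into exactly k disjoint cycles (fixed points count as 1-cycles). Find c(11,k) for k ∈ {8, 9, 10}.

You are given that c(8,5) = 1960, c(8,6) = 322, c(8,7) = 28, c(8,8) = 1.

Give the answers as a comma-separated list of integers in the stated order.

[9] T[9,6]:8*322+1960=4536 · T[9,7]:8*28+322=546 · T[9,8]:8*1+28=36 · T[9,9]:8*0+1=1
[10] T[10,7]:9*546+4536=9450 · T[10,8]:9*36+546=870 · T[10,9]:9*1+36=45 · T[10,10]:9*0+1=1
[11] T[11,8]:10*870+9450=18150 · T[11,9]:10*45+870=1320 · T[11,10]:10*1+45=55
Read c(11,8) = 18150, c(11,9) = 1320, c(11,10) = 55.

18150, 1320, 55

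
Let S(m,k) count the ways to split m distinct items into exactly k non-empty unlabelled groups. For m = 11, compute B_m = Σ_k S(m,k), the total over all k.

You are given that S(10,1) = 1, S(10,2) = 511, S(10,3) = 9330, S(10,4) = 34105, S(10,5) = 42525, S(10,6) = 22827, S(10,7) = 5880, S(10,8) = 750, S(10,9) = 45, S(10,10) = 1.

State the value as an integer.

678570

r11: T_11,1=1×1+0=1; T_11,2=2×511+1=1023; T_11,3=3×9330+511=28501; T_11,4=4×34105+9330=145750; T_11,5=5×42525+34105=246730; T_11,6=6×22827+42525=179487; T_11,7=7×5880+22827=63987; T_11,8=8×750+5880=11880; T_11,9=9×45+750=1155; T_11,10=10×1+45=55; T_11,11=11×0+1=1
B_11 = ΣS(11,k) = 1+1023+28501+145750+246730+179487+63987+11880+1155+55+1 = 678570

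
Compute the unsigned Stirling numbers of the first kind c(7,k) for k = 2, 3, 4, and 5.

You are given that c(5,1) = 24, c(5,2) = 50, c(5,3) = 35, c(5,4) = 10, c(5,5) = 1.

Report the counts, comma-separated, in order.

1764, 1624, 735, 175

[6] T[6,1]:5*24+0=120 · T[6,2]:5*50+24=274 · T[6,3]:5*35+50=225 · T[6,4]:5*10+35=85 · T[6,5]:5*1+10=15
[7] T[7,2]:6*274+120=1764 · T[7,3]:6*225+274=1624 · T[7,4]:6*85+225=735 · T[7,5]:6*15+85=175
Read c(7,2) = 1764, c(7,3) = 1624, c(7,4) = 735, c(7,5) = 175.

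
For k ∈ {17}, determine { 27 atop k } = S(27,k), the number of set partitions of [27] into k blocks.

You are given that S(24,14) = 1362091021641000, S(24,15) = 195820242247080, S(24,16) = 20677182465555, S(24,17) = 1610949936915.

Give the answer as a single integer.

35569317763922670

[25] T[25,15]:15*195820242247080+1362091021641000=4299394655347200 · T[25,16]:16*20677182465555+195820242247080=526655161695960 · T[25,17]:17*1610949936915+20677182465555=48063331393110
[26] T[26,16]:16*526655161695960+4299394655347200=12725877242482560 · T[26,17]:17*48063331393110+526655161695960=1343731795378830
[27] T[27,17]:17*1343731795378830+12725877242482560=35569317763922670
Read S(27,17) = 35569317763922670.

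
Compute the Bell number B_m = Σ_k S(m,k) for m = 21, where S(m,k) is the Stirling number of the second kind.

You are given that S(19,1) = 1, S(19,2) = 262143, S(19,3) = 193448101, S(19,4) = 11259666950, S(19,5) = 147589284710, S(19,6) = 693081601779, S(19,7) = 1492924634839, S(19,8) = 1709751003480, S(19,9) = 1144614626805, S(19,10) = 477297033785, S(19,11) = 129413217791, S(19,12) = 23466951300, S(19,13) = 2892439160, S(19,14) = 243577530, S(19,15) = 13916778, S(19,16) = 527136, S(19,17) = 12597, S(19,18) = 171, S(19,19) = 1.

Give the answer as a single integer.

474869816156751

row 20: T[20][1]=1·1+0=1  T[20][2]=2·262143+1=524287  T[20][3]=3·193448101+262143=580606446  T[20][4]=4·11259666950+193448101=45232115901  T[20][5]=5·147589284710+11259666950=749206090500  T[20][6]=6·693081601779+147589284710=4306078895384  T[20][7]=7·1492924634839+693081601779=11143554045652  T[20][8]=8·1709751003480+1492924634839=15170932662679  T[20][9]=9·1144614626805+1709751003480=12011282644725  T[20][10]=10·477297033785+1144614626805=5917584964655  T[20][11]=11·129413217791+477297033785=1900842429486  T[20][12]=12·23466951300+129413217791=411016633391  T[20][13]=13·2892439160+23466951300=61068660380  T[20][14]=14·243577530+2892439160=6302524580  T[20][15]=15·13916778+243577530=452329200  T[20][16]=16·527136+13916778=22350954  T[20][17]=17·12597+527136=741285  T[20][18]=18·171+12597=15675  T[20][19]=19·1+171=190  T[20][20]=20·0+1=1
row 21: T[21][1]=1·1+0=1  T[21][2]=2·524287+1=1048575  T[21][3]=3·580606446+524287=1742343625  T[21][4]=4·45232115901+580606446=181509070050  T[21][5]=5·749206090500+45232115901=3791262568401  T[21][6]=6·4306078895384+749206090500=26585679462804  T[21][7]=7·11143554045652+4306078895384=82310957214948  T[21][8]=8·15170932662679+11143554045652=132511015347084  T[21][9]=9·12011282644725+15170932662679=123272476465204  T[21][10]=10·5917584964655+12011282644725=71187132291275  T[21][11]=11·1900842429486+5917584964655=26826851689001  T[21][12]=12·411016633391+1900842429486=6833042030178  T[21][13]=13·61068660380+411016633391=1204909218331  T[21][14]=14·6302524580+61068660380=149304004500  T[21][15]=15·452329200+6302524580=13087462580  T[21][16]=16·22350954+452329200=809944464  T[21][17]=17·741285+22350954=34952799  T[21][18]=18·15675+741285=1023435  T[21][19]=19·190+15675=19285  T[21][20]=20·1+190=210  T[21][21]=21·0+1=1
B_21 = ΣS(21,k) = 1+1048575+1742343625+181509070050+3791262568401+26585679462804+82310957214948+132511015347084+123272476465204+71187132291275+26826851689001+6833042030178+1204909218331+149304004500+13087462580+809944464+34952799+1023435+19285+210+1 = 474869816156751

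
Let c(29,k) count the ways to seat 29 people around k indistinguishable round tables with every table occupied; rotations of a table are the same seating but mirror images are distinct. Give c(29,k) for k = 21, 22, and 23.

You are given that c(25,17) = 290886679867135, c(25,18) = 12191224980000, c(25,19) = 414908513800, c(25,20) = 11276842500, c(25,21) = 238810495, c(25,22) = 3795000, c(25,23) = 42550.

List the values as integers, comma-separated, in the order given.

[26] T[26,18]:25*12191224980000+290886679867135=595667304367135 · T[26,19]:25*414908513800+12191224980000=22563937825000 · T[26,20]:25*11276842500+414908513800=696829576300 · T[26,21]:25*238810495+11276842500=17247104875 · T[26,22]:25*3795000+238810495=333685495 · T[26,23]:25*42550+3795000=4858750
[27] T[27,19]:26*22563937825000+595667304367135=1182329687817135 · T[27,20]:26*696829576300+22563937825000=40681506808800 · T[27,21]:26*17247104875+696829576300=1145254303050 · T[27,22]:26*333685495+17247104875=25922927745 · T[27,23]:26*4858750+333685495=460012995
[28] T[28,20]:27*40681506808800+1182329687817135=2280730371654735 · T[28,21]:27*1145254303050+40681506808800=71603372991150 · T[28,22]:27*25922927745+1145254303050=1845173352165 · T[28,23]:27*460012995+25922927745=38343278610
[29] T[29,21]:28*71603372991150+2280730371654735=4285624815406935 · T[29,22]:28*1845173352165+71603372991150=123268226851770 · T[29,23]:28*38343278610+1845173352165=2918785153245
Read c(29,21) = 4285624815406935, c(29,22) = 123268226851770, c(29,23) = 2918785153245.

4285624815406935, 123268226851770, 2918785153245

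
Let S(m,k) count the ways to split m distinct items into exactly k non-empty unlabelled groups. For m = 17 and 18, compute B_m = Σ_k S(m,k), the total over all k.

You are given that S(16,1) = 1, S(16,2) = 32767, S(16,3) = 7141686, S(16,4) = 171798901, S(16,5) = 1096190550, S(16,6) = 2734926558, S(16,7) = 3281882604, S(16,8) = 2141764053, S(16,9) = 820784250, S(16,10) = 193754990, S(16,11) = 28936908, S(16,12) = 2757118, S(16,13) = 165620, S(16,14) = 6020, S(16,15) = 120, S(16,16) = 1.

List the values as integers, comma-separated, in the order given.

i=17: T(17,1)=0+1·1=1 | T(17,2)=1+2·32767=65535 | T(17,3)=32767+3·7141686=21457825 | T(17,4)=7141686+4·171798901=694337290 | T(17,5)=171798901+5·1096190550=5652751651 | T(17,6)=1096190550+6·2734926558=17505749898 | T(17,7)=2734926558+7·3281882604=25708104786 | T(17,8)=3281882604+8·2141764053=20415995028 | T(17,9)=2141764053+9·820784250=9528822303 | T(17,10)=820784250+10·193754990=2758334150 | T(17,11)=193754990+11·28936908=512060978 | T(17,12)=28936908+12·2757118=62022324 | T(17,13)=2757118+13·165620=4910178 | T(17,14)=165620+14·6020=249900 | T(17,15)=6020+15·120=7820 | T(17,16)=120+16·1=136 | T(17,17)=1+17·0=1
i=18: T(18,1)=0+1·1=1 | T(18,2)=1+2·65535=131071 | T(18,3)=65535+3·21457825=64439010 | T(18,4)=21457825+4·694337290=2798806985 | T(18,5)=694337290+5·5652751651=28958095545 | T(18,6)=5652751651+6·17505749898=110687251039 | T(18,7)=17505749898+7·25708104786=197462483400 | T(18,8)=25708104786+8·20415995028=189036065010 | T(18,9)=20415995028+9·9528822303=106175395755 | T(18,10)=9528822303+10·2758334150=37112163803 | T(18,11)=2758334150+11·512060978=8391004908 | T(18,12)=512060978+12·62022324=1256328866 | T(18,13)=62022324+13·4910178=125854638 | T(18,14)=4910178+14·249900=8408778 | T(18,15)=249900+15·7820=367200 | T(18,16)=7820+16·136=9996 | T(18,17)=136+17·1=153 | T(18,18)=1+18·0=1
B_17 = ΣS(17,k) = 1+65535+21457825+694337290+5652751651+17505749898+25708104786+20415995028+9528822303+2758334150+512060978+62022324+4910178+249900+7820+136+1 = 82864869804
B_18 = ΣS(18,k) = 1+131071+64439010+2798806985+28958095545+110687251039+197462483400+189036065010+106175395755+37112163803+8391004908+1256328866+125854638+8408778+367200+9996+153+1 = 682076806159

82864869804, 682076806159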